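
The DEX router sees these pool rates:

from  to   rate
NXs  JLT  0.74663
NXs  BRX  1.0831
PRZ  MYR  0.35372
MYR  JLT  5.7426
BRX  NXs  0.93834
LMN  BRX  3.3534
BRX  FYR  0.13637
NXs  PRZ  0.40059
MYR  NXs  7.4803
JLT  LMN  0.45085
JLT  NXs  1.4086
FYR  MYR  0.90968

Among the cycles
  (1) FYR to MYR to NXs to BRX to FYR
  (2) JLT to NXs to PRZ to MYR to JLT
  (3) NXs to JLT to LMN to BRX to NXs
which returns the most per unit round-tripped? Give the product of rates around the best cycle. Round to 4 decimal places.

(1) 0.90968 × 7.4803 × 1.0831 × 0.13637 = 1.00507
(2) 1.4086 × 0.40059 × 0.35372 × 5.7426 = 1.14619
(3) 0.74663 × 0.45085 × 3.3534 × 0.93834 = 1.05921
Highest is cycle (2) at 1.1462 (>1, arbitrage).

1.1462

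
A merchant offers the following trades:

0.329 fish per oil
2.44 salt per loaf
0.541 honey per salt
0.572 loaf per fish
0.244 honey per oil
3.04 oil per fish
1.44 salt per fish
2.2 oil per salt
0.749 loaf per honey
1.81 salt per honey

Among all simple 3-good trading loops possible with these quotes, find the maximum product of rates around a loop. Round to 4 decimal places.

salt→oil→fish→salt: 2.2 × 0.329 × 1.44 = 1.04227
honey→loaf→salt→honey: 0.749 × 2.44 × 0.541 = 0.98871
honey→salt→oil→honey: 1.81 × 2.2 × 0.244 = 0.97161
Maximum is salt→oil→fish→salt at 1.0423; arbitrage exists.

1.0423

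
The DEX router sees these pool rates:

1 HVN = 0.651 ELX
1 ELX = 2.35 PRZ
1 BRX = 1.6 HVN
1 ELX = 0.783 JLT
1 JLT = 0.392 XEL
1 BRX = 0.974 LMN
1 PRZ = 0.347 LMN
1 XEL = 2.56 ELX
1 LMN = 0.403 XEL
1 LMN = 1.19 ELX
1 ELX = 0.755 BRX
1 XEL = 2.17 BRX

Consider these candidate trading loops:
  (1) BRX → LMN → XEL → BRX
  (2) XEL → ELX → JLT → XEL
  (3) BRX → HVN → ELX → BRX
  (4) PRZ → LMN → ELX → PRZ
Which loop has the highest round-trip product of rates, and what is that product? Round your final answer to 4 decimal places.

(1) 0.974 × 0.403 × 2.17 = 0.85177
(2) 2.56 × 0.783 × 0.392 = 0.78576
(3) 1.6 × 0.651 × 0.755 = 0.78641
(4) 0.347 × 1.19 × 2.35 = 0.97039
Highest is cycle (4) at 0.9704 (≤1, no arbitrage).

0.9704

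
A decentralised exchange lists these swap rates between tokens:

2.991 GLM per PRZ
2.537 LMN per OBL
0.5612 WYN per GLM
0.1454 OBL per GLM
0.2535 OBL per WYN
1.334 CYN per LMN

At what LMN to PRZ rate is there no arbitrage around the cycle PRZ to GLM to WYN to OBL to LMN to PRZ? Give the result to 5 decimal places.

0.92633

Known legs of the cycle: 2.991 × 0.5612 × 0.2535 × 2.537 = 1.0795245077214
For no arbitrage the full-cycle product must be 1, so the missing rate is 1 / 1.0795245077214 ≈ 0.9263338.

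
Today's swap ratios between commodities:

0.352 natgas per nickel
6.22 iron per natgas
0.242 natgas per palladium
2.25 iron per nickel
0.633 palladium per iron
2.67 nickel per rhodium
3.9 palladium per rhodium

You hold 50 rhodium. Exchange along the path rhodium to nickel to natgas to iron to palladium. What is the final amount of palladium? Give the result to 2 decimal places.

185.02

50 rhodium × 2.67 = 133.5 nickel
133.5 nickel × 0.352 = 46.992 natgas
46.992 natgas × 6.22 = 292.29024 iron
292.29024 iron × 0.633 = 185.01972192 palladium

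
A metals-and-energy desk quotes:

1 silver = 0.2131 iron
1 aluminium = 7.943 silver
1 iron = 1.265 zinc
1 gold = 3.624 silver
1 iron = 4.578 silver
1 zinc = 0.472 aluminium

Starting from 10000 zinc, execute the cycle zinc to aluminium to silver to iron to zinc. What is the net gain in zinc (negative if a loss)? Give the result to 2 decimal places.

106.49

10000 zinc × 0.472 = 4720 aluminium
4720 aluminium × 7.943 = 37490.96 silver
37490.96 silver × 0.2131 = 7989.323576 iron
7989.323576 iron × 1.265 = 10106.49432364 zinc
Net change: 10106.49432364 − 10000 = 106.49432364 zinc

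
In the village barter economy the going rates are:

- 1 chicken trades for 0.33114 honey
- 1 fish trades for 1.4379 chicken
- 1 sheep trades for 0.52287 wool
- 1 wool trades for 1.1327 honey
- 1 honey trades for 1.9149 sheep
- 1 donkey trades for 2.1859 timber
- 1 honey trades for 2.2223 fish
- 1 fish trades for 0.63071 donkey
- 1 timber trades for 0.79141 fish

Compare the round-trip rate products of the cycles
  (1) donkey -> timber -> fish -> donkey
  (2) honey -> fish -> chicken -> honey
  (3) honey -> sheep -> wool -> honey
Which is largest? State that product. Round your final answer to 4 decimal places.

1.1341

(1) 2.1859 × 0.79141 × 0.63071 = 1.09109
(2) 2.2223 × 1.4379 × 0.33114 = 1.05814
(3) 1.9149 × 0.52287 × 1.1327 = 1.13411
Highest is cycle (3) at 1.1341 (>1, arbitrage).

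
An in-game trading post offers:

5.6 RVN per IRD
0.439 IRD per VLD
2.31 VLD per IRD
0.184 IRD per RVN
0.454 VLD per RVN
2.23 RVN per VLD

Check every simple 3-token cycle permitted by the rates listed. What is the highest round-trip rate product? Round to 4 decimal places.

1.1161

IRD→RVN→VLD→IRD: 5.6 × 0.454 × 0.439 = 1.11611
IRD→VLD→RVN→IRD: 2.31 × 2.23 × 0.184 = 0.94784
Maximum is IRD→RVN→VLD→IRD at 1.1161; arbitrage exists.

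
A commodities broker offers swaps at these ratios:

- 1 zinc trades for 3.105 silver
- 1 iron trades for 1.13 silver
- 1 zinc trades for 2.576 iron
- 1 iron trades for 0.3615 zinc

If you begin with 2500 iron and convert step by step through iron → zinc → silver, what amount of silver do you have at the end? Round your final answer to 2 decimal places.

2806.14

2500 iron × 0.3615 = 903.75 zinc
903.75 zinc × 3.105 = 2806.14375 silver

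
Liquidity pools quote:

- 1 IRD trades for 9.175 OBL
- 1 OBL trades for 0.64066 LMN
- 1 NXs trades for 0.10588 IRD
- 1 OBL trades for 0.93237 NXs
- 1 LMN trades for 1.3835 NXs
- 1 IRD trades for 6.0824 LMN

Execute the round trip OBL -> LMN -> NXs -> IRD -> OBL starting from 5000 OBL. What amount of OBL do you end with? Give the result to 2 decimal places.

4305.23

5000 OBL × 0.64066 = 3203.3 LMN
3203.3 LMN × 1.3835 = 4431.76555 NXs
4431.76555 NXs × 0.10588 = 469.235336434 IRD
469.235336434 IRD × 9.175 = 4305.23421178195 OBL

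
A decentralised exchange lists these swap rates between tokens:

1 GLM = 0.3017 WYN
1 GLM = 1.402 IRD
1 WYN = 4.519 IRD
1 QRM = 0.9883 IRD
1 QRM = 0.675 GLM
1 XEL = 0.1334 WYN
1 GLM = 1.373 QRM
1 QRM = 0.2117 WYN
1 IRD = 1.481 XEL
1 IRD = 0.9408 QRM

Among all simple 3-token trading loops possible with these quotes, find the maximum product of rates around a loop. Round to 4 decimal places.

IRD→QRM→WYN→IRD: 0.9408 × 0.2117 × 4.519 = 0.90004
IRD→XEL→WYN→IRD: 1.481 × 0.1334 × 4.519 = 0.89280
IRD→QRM→GLM→IRD: 0.9408 × 0.675 × 1.402 = 0.89033
Maximum is IRD→QRM→WYN→IRD at 0.9000; no arbitrage — every cycle loses value.

0.9000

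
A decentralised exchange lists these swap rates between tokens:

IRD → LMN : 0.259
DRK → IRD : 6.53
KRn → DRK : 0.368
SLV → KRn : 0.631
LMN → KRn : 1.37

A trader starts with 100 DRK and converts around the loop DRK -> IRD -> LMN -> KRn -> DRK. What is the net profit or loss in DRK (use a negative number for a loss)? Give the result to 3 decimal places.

-14.733

100 DRK × 6.53 = 653 IRD
653 IRD × 0.259 = 169.127 LMN
169.127 LMN × 1.37 = 231.70399 KRn
231.70399 KRn × 0.368 = 85.26706832 DRK
Net change: 85.26706832 − 100 = -14.73293168 DRK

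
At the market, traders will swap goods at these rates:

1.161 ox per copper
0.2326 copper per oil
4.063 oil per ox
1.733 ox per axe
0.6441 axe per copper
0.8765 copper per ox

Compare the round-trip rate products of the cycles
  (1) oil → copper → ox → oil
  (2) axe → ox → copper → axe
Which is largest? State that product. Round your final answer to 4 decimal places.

(1) 0.2326 × 1.161 × 4.063 = 1.09721
(2) 1.733 × 0.8765 × 0.6441 = 0.97837
Highest is cycle (1) at 1.0972 (>1, arbitrage).

1.0972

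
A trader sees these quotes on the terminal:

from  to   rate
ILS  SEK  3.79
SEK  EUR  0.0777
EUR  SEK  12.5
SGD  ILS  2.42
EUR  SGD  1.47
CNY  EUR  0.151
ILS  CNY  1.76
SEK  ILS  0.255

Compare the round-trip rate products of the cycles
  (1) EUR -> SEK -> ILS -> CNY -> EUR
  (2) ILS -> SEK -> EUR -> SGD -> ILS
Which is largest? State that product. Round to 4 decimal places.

(1) 12.5 × 0.255 × 1.76 × 0.151 = 0.84711
(2) 3.79 × 0.0777 × 1.47 × 2.42 = 1.04759
Highest is cycle (2) at 1.0476 (>1, arbitrage).

1.0476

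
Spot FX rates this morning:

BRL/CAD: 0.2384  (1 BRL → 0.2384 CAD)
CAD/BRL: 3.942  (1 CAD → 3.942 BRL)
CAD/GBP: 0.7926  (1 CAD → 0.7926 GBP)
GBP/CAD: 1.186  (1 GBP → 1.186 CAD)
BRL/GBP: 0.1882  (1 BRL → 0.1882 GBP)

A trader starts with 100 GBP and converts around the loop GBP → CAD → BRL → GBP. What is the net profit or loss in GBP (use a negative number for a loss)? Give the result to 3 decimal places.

100 GBP × 1.186 = 118.6 CAD
118.6 CAD × 3.942 = 467.5212 BRL
467.5212 BRL × 0.1882 = 87.98748984 GBP
Net change: 87.98748984 − 100 = -12.01251016 GBP

-12.013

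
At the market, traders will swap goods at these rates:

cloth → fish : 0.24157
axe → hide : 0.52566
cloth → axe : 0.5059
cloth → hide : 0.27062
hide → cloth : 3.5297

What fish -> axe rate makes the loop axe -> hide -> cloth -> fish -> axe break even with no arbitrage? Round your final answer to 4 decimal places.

2.2311

Known legs of the cycle: 0.52566 × 3.5297 × 0.24157 = 0.44821431718014
For no arbitrage the full-cycle product must be 1, so the missing rate is 1 / 0.44821431718014 ≈ 2.231076.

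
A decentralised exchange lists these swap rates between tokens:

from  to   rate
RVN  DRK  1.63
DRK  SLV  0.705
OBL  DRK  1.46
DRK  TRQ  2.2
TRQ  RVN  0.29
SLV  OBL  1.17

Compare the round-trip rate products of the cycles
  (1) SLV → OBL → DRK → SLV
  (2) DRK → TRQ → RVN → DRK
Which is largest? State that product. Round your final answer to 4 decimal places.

(1) 1.17 × 1.46 × 0.705 = 1.20428
(2) 2.2 × 0.29 × 1.63 = 1.03994
Highest is cycle (1) at 1.2043 (>1, arbitrage).

1.2043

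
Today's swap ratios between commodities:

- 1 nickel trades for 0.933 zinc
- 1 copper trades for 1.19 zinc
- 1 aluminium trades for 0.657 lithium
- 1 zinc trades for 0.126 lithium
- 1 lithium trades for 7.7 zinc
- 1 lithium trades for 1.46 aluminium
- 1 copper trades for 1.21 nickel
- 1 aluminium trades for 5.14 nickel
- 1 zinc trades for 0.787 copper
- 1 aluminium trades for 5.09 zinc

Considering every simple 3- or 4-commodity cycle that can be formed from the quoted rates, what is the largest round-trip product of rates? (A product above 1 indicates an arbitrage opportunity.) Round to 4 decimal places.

zinc→lithium→aluminium→zinc: 0.126 × 1.46 × 5.09 = 0.93636
zinc→copper→nickel→zinc: 0.787 × 1.21 × 0.933 = 0.88847
zinc→lithium→aluminium→nickel→zinc: 0.126 × 1.46 × 5.14 × 0.933 = 0.88220
Maximum is zinc→lithium→aluminium→zinc at 0.9364; no arbitrage — every cycle loses value.

0.9364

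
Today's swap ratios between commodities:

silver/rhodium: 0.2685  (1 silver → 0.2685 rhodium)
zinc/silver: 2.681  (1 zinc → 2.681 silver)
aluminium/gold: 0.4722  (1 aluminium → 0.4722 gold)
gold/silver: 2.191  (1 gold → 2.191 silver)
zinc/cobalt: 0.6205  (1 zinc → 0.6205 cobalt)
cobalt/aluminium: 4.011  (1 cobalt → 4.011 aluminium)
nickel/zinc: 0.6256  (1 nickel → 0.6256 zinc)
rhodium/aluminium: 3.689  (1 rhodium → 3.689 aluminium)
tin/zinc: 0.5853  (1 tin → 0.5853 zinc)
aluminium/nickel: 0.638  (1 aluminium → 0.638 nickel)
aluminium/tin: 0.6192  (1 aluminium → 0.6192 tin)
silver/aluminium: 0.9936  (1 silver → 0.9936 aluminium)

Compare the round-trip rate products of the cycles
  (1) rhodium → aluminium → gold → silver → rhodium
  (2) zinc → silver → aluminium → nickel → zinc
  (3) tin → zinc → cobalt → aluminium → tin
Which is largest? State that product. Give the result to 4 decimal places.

1.0632

(1) 3.689 × 0.4722 × 2.191 × 0.2685 = 1.02476
(2) 2.681 × 0.9936 × 0.638 × 0.6256 = 1.06323
(3) 0.5853 × 0.6205 × 4.011 × 0.6192 = 0.90199
Highest is cycle (2) at 1.0632 (>1, arbitrage).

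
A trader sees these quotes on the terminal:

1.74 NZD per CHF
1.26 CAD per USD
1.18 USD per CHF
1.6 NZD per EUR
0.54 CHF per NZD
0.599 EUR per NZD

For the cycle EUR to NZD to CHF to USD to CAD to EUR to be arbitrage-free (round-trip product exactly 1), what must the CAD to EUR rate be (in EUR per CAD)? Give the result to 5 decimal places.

Known legs of the cycle: 1.6 × 0.54 × 1.18 × 1.26 = 1.2845952
For no arbitrage the full-cycle product must be 1, so the missing rate is 1 / 1.2845952 ≈ 0.7784553.

0.77846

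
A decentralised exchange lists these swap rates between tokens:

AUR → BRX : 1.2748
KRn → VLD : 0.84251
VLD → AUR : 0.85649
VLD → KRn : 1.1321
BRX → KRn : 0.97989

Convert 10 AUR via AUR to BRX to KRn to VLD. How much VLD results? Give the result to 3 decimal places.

10.524

10 AUR × 1.2748 = 12.748 BRX
12.748 BRX × 0.97989 = 12.49163772 KRn
12.49163772 KRn × 0.84251 = 10.5243296954772 VLD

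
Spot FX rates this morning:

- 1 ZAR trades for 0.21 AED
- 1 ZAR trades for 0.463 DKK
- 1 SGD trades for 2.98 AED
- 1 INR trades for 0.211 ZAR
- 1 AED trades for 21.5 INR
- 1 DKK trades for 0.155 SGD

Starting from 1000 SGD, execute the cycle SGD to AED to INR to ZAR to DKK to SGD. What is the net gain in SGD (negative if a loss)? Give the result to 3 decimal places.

1000 SGD × 2.98 = 2980 AED
2980 AED × 21.5 = 64070 INR
64070 INR × 0.211 = 13518.77 ZAR
13518.77 ZAR × 0.463 = 6259.19051 DKK
6259.19051 DKK × 0.155 = 970.17452905 SGD
Net change: 970.17452905 − 1000 = -29.82547095 SGD

-29.825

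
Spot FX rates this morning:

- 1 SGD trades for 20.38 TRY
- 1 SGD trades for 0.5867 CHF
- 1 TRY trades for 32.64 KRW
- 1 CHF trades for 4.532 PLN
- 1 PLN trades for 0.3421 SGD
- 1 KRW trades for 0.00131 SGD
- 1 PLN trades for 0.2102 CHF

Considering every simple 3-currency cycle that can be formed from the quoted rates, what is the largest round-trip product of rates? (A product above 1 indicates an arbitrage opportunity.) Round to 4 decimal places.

0.9096

CHF→PLN→SGD→CHF: 4.532 × 0.3421 × 0.5867 = 0.90962
KRW→SGD→TRY→KRW: 0.00131 × 20.38 × 32.64 = 0.87142
Maximum is CHF→PLN→SGD→CHF at 0.9096; no arbitrage — every cycle loses value.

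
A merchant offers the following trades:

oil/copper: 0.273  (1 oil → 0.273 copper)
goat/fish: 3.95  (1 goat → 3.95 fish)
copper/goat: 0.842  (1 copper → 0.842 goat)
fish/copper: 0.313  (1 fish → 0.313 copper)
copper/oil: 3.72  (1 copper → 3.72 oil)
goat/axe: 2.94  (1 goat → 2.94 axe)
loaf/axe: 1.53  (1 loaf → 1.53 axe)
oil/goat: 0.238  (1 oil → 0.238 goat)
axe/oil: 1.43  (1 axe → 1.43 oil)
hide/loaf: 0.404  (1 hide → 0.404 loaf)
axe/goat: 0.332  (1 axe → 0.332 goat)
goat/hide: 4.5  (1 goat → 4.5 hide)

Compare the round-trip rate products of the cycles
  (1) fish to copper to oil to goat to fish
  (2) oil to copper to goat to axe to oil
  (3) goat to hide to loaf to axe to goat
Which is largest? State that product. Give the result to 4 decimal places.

(1) 0.313 × 3.72 × 0.238 × 3.95 = 1.09461
(2) 0.273 × 0.842 × 2.94 × 1.43 = 0.96640
(3) 4.5 × 0.404 × 1.53 × 0.332 = 0.92347
Highest is cycle (1) at 1.0946 (>1, arbitrage).

1.0946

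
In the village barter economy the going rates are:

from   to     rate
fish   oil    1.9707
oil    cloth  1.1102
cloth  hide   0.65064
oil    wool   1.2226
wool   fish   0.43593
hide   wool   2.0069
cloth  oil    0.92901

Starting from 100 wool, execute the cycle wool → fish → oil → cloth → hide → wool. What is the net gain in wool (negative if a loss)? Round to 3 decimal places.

100 wool × 0.43593 = 43.593 fish
43.593 fish × 1.9707 = 85.9087251 oil
85.9087251 oil × 1.1102 = 95.37586660602 cloth
95.37586660602 cloth × 0.65064 = 62.0553538485408528 hide
62.0553538485408528 hide × 2.0069 = 124.53888963863663748432 wool
Net change: 124.53888963863663748432 − 100 = 24.53888963863663748432 wool

24.539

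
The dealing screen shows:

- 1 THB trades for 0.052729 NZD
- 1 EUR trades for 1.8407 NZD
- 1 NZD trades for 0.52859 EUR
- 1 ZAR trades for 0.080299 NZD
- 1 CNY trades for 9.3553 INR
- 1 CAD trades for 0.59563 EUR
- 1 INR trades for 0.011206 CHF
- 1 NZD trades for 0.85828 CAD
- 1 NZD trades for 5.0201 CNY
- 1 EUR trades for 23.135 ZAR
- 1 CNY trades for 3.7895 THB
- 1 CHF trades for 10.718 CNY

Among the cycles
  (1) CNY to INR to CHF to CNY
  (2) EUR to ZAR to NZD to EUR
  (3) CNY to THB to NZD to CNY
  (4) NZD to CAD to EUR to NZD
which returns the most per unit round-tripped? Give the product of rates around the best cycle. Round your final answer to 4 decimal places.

(1) 9.3553 × 0.011206 × 10.718 = 1.12363
(2) 23.135 × 0.080299 × 0.52859 = 0.98197
(3) 3.7895 × 0.052729 × 5.0201 = 1.00310
(4) 0.85828 × 0.59563 × 1.8407 = 0.94100
Highest is cycle (1) at 1.1236 (>1, arbitrage).

1.1236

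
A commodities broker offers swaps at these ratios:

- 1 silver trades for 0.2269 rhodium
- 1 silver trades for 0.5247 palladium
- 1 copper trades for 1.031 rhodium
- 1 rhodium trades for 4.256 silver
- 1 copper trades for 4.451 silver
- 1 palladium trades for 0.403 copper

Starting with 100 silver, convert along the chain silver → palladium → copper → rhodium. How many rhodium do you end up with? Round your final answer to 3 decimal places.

100 silver × 0.5247 = 52.47 palladium
52.47 palladium × 0.403 = 21.14541 copper
21.14541 copper × 1.031 = 21.80091771 rhodium

21.801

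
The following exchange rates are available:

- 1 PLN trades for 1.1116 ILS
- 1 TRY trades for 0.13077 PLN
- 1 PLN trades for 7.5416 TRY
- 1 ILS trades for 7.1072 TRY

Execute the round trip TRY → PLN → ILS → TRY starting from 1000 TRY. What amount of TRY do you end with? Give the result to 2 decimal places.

1000 TRY × 0.13077 = 130.77 PLN
130.77 PLN × 1.1116 = 145.363932 ILS
145.363932 ILS × 7.1072 = 1033.1305375104 TRY

1033.13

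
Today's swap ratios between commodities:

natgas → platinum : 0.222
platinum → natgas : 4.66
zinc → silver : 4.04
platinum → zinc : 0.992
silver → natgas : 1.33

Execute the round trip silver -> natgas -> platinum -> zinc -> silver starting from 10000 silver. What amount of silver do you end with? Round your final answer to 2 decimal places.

10000 silver × 1.33 = 13300 natgas
13300 natgas × 0.222 = 2952.6 platinum
2952.6 platinum × 0.992 = 2928.9792 zinc
2928.9792 zinc × 4.04 = 11833.075968 silver

11833.08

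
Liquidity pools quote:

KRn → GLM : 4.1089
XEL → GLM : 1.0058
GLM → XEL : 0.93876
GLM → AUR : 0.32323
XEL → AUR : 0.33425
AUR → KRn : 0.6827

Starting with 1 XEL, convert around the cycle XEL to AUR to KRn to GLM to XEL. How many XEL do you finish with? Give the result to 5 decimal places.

0.88020

1 XEL × 0.33425 = 0.33425 AUR
0.33425 AUR × 0.6827 = 0.228192475 KRn
0.228192475 KRn × 4.1089 = 0.9376200605275 GLM
0.9376200605275 GLM × 0.93876 = 0.8802002080207959 XEL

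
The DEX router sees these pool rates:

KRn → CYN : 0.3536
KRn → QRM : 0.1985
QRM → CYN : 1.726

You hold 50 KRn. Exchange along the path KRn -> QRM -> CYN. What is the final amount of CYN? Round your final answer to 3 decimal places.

17.131

50 KRn × 0.1985 = 9.925 QRM
9.925 QRM × 1.726 = 17.13055 CYN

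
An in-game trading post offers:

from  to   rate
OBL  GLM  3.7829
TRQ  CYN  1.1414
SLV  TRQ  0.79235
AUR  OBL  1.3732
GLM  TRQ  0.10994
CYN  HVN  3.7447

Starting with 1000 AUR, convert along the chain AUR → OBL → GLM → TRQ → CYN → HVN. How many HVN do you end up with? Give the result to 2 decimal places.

2441.01

1000 AUR × 1.3732 = 1373.2 OBL
1373.2 OBL × 3.7829 = 5194.67828 GLM
5194.67828 GLM × 0.10994 = 571.1029301032 TRQ
571.1029301032 TRQ × 1.1414 = 651.85688441979248 CYN
651.85688441979248 CYN × 3.7447 = 2441.008475086796899856 HVN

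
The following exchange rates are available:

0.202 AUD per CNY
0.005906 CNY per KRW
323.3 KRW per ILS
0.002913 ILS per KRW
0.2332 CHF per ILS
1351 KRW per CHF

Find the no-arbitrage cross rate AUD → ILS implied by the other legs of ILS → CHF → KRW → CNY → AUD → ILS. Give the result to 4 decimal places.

2.6605

Known legs of the cycle: 0.2332 × 1351 × 0.005906 × 0.202 = 0.3758622482384
For no arbitrage the full-cycle product must be 1, so the missing rate is 1 / 0.3758622482384 ≈ 2.660549.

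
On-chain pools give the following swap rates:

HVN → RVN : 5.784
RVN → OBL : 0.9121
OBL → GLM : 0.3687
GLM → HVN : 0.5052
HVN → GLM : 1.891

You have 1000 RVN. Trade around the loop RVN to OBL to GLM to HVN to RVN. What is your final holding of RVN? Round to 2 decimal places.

1000 RVN × 0.9121 = 912.1 OBL
912.1 OBL × 0.3687 = 336.29127 GLM
336.29127 GLM × 0.5052 = 169.894349604 HVN
169.894349604 HVN × 5.784 = 982.668918109536 RVN

982.67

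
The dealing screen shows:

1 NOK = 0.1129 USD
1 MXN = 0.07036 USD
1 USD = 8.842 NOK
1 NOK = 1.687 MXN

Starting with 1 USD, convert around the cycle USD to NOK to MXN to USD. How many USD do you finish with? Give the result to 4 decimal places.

1 USD × 8.842 = 8.842 NOK
8.842 NOK × 1.687 = 14.916454 MXN
14.916454 MXN × 0.07036 = 1.04952170344 USD

1.0495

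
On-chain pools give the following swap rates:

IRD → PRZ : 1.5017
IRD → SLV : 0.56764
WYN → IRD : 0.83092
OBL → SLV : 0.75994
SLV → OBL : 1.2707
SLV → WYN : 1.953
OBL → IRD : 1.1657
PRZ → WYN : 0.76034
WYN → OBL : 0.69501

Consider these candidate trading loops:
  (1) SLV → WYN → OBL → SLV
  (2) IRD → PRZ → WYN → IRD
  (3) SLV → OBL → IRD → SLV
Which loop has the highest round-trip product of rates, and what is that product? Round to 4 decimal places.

(1) 1.953 × 0.69501 × 0.75994 = 1.03151
(2) 1.5017 × 0.76034 × 0.83092 = 0.94875
(3) 1.2707 × 1.1657 × 0.56764 = 0.84082
Highest is cycle (1) at 1.0315 (>1, arbitrage).

1.0315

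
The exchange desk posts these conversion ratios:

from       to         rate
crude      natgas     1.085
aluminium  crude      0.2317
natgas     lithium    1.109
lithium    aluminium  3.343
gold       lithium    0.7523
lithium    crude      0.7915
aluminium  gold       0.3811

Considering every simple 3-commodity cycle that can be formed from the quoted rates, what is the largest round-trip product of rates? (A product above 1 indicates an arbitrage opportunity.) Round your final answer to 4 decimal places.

0.9584

lithium→aluminium→gold→lithium: 3.343 × 0.3811 × 0.7523 = 0.95844
lithium→crude→natgas→lithium: 0.7915 × 1.085 × 1.109 = 0.95238
Maximum is lithium→aluminium→gold→lithium at 0.9584; no arbitrage — every cycle loses value.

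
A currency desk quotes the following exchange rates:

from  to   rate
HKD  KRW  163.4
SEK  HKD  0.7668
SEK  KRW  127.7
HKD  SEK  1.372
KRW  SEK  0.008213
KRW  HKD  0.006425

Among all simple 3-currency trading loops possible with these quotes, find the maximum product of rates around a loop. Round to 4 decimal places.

1.1257

SEK→KRW→HKD→SEK: 127.7 × 0.006425 × 1.372 = 1.12569
SEK→HKD→KRW→SEK: 0.7668 × 163.4 × 0.008213 = 1.02905
Maximum is SEK→KRW→HKD→SEK at 1.1257; arbitrage exists.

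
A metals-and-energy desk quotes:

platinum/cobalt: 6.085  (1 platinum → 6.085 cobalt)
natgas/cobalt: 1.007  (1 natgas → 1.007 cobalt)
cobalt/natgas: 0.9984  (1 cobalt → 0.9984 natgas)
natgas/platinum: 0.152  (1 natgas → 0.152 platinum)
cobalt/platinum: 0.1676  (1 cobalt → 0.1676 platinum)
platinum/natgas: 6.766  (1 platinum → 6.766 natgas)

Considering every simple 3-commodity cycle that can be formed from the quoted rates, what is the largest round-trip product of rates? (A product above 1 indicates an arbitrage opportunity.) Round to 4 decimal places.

cobalt→platinum→natgas→cobalt: 0.1676 × 6.766 × 1.007 = 1.14192
cobalt→natgas→platinum→cobalt: 0.9984 × 0.152 × 6.085 = 0.92344
Maximum is cobalt→platinum→natgas→cobalt at 1.1419; arbitrage exists.

1.1419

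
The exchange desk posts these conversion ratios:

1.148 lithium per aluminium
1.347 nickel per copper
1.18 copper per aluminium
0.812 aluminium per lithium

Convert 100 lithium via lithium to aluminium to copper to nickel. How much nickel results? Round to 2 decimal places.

100 lithium × 0.812 = 81.2 aluminium
81.2 aluminium × 1.18 = 95.816 copper
95.816 copper × 1.347 = 129.064152 nickel

129.06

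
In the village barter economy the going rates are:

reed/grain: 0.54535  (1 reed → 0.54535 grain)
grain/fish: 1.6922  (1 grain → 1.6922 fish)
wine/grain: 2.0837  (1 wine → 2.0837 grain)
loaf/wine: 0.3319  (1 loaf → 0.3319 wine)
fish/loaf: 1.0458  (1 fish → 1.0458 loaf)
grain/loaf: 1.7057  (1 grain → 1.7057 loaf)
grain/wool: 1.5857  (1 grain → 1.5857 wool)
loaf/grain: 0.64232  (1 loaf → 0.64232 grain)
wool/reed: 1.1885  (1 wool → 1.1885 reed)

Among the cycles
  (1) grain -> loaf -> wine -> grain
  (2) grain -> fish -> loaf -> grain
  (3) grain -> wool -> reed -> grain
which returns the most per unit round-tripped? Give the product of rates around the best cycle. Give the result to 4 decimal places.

(1) 1.7057 × 0.3319 × 2.0837 = 1.17963
(2) 1.6922 × 1.0458 × 0.64232 = 1.13672
(3) 1.5857 × 1.1885 × 0.54535 = 1.02777
Highest is cycle (1) at 1.1796 (>1, arbitrage).

1.1796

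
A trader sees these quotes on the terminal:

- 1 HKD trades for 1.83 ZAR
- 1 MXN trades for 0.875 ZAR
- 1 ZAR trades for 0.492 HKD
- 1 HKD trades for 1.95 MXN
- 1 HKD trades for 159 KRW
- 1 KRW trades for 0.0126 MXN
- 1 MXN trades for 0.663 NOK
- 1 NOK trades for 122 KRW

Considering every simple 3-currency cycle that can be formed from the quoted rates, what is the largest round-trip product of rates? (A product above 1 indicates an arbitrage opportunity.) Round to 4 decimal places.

1.0192

NOK→KRW→MXN→NOK: 122 × 0.0126 × 0.663 = 1.01916
MXN→ZAR→HKD→MXN: 0.875 × 0.492 × 1.95 = 0.83948
Maximum is NOK→KRW→MXN→NOK at 1.0192; arbitrage exists.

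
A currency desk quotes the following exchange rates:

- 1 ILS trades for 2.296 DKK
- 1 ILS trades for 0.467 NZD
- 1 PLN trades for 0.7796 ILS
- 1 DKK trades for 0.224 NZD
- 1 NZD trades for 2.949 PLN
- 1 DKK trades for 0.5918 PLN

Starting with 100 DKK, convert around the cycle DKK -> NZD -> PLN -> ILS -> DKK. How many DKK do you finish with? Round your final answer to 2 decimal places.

118.24

100 DKK × 0.224 = 22.4 NZD
22.4 NZD × 2.949 = 66.0576 PLN
66.0576 PLN × 0.7796 = 51.49850496 ILS
51.49850496 ILS × 2.296 = 118.24056738816 DKK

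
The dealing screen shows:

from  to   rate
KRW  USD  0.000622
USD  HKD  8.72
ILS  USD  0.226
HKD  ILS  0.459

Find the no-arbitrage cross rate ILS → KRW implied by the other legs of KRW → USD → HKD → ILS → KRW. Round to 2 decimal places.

401.68

Known legs of the cycle: 0.000622 × 8.72 × 0.459 = 0.00248954256
For no arbitrage the full-cycle product must be 1, so the missing rate is 1 / 0.00248954256 ≈ 401.6802.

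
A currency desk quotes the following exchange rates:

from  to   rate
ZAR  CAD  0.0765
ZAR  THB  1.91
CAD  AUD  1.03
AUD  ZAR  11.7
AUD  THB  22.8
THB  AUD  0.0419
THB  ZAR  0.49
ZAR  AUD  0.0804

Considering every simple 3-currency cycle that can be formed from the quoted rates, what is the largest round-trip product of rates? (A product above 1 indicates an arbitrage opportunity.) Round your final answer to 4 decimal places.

0.9363

ZAR→THB→AUD→ZAR: 1.91 × 0.0419 × 11.7 = 0.93634
ZAR→CAD→AUD→ZAR: 0.0765 × 1.03 × 11.7 = 0.92190
ZAR→AUD→THB→ZAR: 0.0804 × 22.8 × 0.49 = 0.89823
Maximum is ZAR→THB→AUD→ZAR at 0.9363; no arbitrage — every cycle loses value.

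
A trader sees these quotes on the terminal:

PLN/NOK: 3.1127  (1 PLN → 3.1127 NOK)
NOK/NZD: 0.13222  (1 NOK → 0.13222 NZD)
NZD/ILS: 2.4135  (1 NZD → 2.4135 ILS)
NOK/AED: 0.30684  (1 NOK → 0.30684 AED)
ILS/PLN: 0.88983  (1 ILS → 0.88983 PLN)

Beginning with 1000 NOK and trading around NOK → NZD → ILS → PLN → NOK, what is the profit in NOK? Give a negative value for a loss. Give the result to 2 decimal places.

-116.13

1000 NOK × 0.13222 = 132.22 NZD
132.22 NZD × 2.4135 = 319.11297 ILS
319.11297 ILS × 0.88983 = 283.9562940951 PLN
283.9562940951 PLN × 3.1127 = 883.87075662981777 NOK
Net change: 883.87075662981777 − 1000 = -116.12924337018223 NOK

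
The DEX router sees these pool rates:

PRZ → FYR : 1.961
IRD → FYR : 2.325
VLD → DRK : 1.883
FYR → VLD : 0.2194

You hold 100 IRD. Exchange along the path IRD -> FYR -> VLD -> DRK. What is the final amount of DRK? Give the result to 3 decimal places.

100 IRD × 2.325 = 232.5 FYR
232.5 FYR × 0.2194 = 51.0105 VLD
51.0105 VLD × 1.883 = 96.0527715 DRK

96.053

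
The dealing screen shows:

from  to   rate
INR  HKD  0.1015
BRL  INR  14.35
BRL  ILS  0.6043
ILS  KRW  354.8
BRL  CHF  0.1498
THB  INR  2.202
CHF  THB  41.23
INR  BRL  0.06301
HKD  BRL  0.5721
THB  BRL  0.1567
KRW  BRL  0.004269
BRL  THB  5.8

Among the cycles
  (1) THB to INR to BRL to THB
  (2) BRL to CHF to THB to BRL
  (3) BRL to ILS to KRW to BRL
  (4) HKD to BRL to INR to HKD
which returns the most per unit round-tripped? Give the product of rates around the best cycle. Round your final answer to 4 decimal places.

0.9678

(1) 2.202 × 0.06301 × 5.8 = 0.80474
(2) 0.1498 × 41.23 × 0.1567 = 0.96782
(3) 0.6043 × 354.8 × 0.004269 = 0.91530
(4) 0.5721 × 14.35 × 0.1015 = 0.83328
Highest is cycle (2) at 0.9678 (≤1, no arbitrage).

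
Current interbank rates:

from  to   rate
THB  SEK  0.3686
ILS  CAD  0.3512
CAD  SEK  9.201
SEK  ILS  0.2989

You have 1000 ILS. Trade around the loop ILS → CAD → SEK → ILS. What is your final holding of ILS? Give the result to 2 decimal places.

1000 ILS × 0.3512 = 351.2 CAD
351.2 CAD × 9.201 = 3231.3912 SEK
3231.3912 SEK × 0.2989 = 965.86282968 ILS

965.86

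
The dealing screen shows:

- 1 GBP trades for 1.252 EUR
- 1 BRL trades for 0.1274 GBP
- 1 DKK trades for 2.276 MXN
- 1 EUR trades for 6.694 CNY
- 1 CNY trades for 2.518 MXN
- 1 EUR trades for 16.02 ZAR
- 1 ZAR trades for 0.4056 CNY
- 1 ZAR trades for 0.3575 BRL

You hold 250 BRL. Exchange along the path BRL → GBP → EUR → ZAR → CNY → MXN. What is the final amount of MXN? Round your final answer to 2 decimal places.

652.42

250 BRL × 0.1274 = 31.85 GBP
31.85 GBP × 1.252 = 39.8762 EUR
39.8762 EUR × 16.02 = 638.816724 ZAR
638.816724 ZAR × 0.4056 = 259.1040632544 CNY
259.1040632544 CNY × 2.518 = 652.4240312745792 MXN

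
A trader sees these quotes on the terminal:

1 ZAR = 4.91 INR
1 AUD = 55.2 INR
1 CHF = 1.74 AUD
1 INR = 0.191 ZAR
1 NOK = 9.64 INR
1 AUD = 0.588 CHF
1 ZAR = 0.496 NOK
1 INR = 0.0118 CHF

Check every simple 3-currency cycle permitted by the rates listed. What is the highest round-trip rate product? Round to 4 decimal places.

AUD→INR→CHF→AUD: 55.2 × 0.0118 × 1.74 = 1.13337
ZAR→NOK→INR→ZAR: 0.496 × 9.64 × 0.191 = 0.91326
Maximum is AUD→INR→CHF→AUD at 1.1334; arbitrage exists.

1.1334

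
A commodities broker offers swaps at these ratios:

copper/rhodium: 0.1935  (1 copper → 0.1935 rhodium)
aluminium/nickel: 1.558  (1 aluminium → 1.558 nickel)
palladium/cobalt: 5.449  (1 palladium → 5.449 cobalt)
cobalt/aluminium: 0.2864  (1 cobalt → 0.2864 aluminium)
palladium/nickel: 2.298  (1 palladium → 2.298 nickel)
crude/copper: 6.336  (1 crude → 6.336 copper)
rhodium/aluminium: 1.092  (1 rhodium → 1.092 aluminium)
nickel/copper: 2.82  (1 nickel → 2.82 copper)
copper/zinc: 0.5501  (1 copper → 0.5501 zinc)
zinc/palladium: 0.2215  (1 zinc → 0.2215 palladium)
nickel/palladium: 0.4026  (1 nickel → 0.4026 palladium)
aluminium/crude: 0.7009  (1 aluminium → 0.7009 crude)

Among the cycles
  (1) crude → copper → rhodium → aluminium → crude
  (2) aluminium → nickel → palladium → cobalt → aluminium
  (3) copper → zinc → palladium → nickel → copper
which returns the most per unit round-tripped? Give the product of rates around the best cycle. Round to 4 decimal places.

(1) 6.336 × 0.1935 × 1.092 × 0.7009 = 0.93837
(2) 1.558 × 0.4026 × 5.449 × 0.2864 = 0.97888
(3) 0.5501 × 0.2215 × 2.298 × 2.82 = 0.78961
Highest is cycle (2) at 0.9789 (≤1, no arbitrage).

0.9789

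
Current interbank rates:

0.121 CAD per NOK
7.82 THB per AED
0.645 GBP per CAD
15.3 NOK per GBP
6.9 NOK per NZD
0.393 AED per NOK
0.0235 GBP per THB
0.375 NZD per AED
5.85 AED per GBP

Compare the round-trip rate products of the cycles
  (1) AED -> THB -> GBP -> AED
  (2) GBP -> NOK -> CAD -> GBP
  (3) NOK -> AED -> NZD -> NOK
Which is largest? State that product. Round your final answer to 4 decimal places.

(1) 7.82 × 0.0235 × 5.85 = 1.07505
(2) 15.3 × 0.121 × 0.645 = 1.19409
(3) 0.393 × 0.375 × 6.9 = 1.01689
Highest is cycle (2) at 1.1941 (>1, arbitrage).

1.1941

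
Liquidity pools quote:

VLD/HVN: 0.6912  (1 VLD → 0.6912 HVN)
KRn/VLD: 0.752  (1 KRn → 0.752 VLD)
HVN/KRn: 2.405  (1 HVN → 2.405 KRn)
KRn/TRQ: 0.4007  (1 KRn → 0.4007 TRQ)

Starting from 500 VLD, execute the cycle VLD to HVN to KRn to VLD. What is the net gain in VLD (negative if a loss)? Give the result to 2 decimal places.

500 VLD × 0.6912 = 345.6 HVN
345.6 HVN × 2.405 = 831.168 KRn
831.168 KRn × 0.752 = 625.038336 VLD
Net change: 625.038336 − 500 = 125.038336 VLD

125.04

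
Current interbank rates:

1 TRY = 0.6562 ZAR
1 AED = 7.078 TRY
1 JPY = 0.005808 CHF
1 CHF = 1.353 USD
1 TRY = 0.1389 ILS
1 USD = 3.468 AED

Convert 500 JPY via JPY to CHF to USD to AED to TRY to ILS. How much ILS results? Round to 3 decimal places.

500 JPY × 0.005808 = 2.904 CHF
2.904 CHF × 1.353 = 3.929112 USD
3.929112 USD × 3.468 = 13.626160416 AED
13.626160416 AED × 7.078 = 96.445963424448 TRY
96.445963424448 TRY × 0.1389 = 13.3963443196558272 ILS

13.396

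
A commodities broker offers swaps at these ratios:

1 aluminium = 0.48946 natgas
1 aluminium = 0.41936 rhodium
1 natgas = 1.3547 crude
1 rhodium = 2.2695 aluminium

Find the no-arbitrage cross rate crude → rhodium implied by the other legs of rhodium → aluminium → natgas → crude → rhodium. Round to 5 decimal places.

0.66452

Known legs of the cycle: 2.2695 × 0.48946 × 1.3547 = 1.504840683009
For no arbitrage the full-cycle product must be 1, so the missing rate is 1 / 1.504840683009 ≈ 0.6645222.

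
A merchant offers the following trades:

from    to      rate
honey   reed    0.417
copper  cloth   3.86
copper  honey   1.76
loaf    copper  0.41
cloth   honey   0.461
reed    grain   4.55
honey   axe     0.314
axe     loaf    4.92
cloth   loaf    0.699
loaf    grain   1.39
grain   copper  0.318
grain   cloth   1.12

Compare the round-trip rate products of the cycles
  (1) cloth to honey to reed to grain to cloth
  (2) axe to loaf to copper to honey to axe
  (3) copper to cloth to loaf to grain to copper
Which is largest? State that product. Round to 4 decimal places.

1.1926

(1) 0.461 × 0.417 × 4.55 × 1.12 = 0.97964
(2) 4.92 × 0.41 × 1.76 × 0.314 = 1.11479
(3) 3.86 × 0.699 × 1.39 × 0.318 = 1.19263
Highest is cycle (3) at 1.1926 (>1, arbitrage).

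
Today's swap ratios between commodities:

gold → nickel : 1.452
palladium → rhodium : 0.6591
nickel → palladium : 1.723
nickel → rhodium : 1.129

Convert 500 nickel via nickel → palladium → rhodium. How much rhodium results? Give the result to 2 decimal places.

567.81

500 nickel × 1.723 = 861.5 palladium
861.5 palladium × 0.6591 = 567.81465 rhodium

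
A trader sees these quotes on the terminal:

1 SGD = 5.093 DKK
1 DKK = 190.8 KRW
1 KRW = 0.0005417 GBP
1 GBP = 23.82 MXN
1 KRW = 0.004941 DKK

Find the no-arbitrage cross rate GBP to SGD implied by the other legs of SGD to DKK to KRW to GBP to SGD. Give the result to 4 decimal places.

Known legs of the cycle: 5.093 × 190.8 × 0.0005417 = 0.52639394148
For no arbitrage the full-cycle product must be 1, so the missing rate is 1 / 0.52639394148 ≈ 1.899718.

1.8997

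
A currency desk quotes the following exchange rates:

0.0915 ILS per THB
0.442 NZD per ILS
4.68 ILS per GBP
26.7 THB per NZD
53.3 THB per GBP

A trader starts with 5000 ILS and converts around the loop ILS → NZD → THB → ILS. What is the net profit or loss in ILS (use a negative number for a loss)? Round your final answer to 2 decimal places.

399.14

5000 ILS × 0.442 = 2210 NZD
2210 NZD × 26.7 = 59007 THB
59007 THB × 0.0915 = 5399.1405 ILS
Net change: 5399.1405 − 5000 = 399.1405 ILS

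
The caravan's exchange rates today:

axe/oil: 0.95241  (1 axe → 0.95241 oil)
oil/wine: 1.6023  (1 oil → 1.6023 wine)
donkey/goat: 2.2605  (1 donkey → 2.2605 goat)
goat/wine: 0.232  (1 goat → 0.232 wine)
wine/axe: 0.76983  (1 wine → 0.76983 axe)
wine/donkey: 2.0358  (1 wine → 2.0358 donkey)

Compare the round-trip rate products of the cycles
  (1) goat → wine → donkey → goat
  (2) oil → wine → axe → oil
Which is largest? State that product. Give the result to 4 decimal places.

1.1748

(1) 0.232 × 2.0358 × 2.2605 = 1.06765
(2) 1.6023 × 0.76983 × 0.95241 = 1.17480
Highest is cycle (2) at 1.1748 (>1, arbitrage).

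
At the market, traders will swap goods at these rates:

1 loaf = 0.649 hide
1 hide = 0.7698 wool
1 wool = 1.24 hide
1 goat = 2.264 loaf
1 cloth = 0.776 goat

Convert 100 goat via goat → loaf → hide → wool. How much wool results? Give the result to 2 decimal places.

100 goat × 2.264 = 226.4 loaf
226.4 loaf × 0.649 = 146.9336 hide
146.9336 hide × 0.7698 = 113.10948528 wool

113.11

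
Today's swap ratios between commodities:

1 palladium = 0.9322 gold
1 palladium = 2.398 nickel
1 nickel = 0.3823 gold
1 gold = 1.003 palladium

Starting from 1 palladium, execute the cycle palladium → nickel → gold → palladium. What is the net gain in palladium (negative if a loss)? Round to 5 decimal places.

-0.08049

1 palladium × 2.398 = 2.398 nickel
2.398 nickel × 0.3823 = 0.9167554 gold
0.9167554 gold × 1.003 = 0.9195056662 palladium
Net change: 0.9195056662 − 1 = -0.0804943338 palladium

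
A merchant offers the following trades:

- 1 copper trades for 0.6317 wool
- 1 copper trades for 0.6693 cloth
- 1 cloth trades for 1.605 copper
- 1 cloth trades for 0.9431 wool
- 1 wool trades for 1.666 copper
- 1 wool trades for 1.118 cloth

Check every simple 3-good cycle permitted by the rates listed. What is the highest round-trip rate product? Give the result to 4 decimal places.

1.1335

cloth→copper→wool→cloth: 1.605 × 0.6317 × 1.118 = 1.13352
cloth→wool→copper→cloth: 0.9431 × 1.666 × 0.6693 = 1.05161
Maximum is cloth→copper→wool→cloth at 1.1335; arbitrage exists.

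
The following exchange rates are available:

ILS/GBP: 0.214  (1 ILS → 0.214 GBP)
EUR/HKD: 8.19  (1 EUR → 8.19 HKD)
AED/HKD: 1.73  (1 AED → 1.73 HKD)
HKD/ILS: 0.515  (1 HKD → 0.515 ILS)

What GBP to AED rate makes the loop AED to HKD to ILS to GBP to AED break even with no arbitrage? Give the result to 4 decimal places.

Known legs of the cycle: 1.73 × 0.515 × 0.214 = 0.1906633
For no arbitrage the full-cycle product must be 1, so the missing rate is 1 / 0.1906633 ≈ 5.244848.

5.2448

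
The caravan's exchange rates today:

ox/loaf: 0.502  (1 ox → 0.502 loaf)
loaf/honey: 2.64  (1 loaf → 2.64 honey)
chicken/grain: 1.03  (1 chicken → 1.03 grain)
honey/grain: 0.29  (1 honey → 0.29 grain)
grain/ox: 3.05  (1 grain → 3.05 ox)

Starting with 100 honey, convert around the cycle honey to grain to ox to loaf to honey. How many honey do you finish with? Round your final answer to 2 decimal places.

117.22

100 honey × 0.29 = 29 grain
29 grain × 3.05 = 88.45 ox
88.45 ox × 0.502 = 44.4019 loaf
44.4019 loaf × 2.64 = 117.221016 honey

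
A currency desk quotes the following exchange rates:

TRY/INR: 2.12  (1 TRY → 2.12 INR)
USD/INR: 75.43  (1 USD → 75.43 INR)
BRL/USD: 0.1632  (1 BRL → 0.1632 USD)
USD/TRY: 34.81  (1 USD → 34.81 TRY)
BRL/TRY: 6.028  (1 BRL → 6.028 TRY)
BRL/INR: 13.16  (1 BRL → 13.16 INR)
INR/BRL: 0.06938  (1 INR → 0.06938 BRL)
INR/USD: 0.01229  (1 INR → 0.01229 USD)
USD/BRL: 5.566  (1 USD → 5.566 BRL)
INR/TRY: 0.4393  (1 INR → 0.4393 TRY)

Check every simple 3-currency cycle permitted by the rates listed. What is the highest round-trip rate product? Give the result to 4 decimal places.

0.9070

USD→TRY→INR→USD: 34.81 × 2.12 × 0.01229 = 0.90697
USD→BRL→INR→USD: 5.566 × 13.16 × 0.01229 = 0.90022
BRL→TRY→INR→BRL: 6.028 × 2.12 × 0.06938 = 0.88663
USD→INR→BRL→USD: 75.43 × 0.06938 × 0.1632 = 0.85408
Maximum is USD→TRY→INR→USD at 0.9070; no arbitrage — every cycle loses value.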